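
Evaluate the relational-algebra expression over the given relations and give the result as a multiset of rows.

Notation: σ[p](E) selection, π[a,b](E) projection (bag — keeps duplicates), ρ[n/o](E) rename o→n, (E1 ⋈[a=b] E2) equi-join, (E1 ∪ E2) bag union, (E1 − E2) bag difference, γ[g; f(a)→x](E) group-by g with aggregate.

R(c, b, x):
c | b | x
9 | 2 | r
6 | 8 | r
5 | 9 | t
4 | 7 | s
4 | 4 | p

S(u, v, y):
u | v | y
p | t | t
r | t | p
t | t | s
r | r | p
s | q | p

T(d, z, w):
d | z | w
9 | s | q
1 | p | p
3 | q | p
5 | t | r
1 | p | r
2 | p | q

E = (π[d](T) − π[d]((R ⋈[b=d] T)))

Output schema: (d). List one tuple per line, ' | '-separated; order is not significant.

Subexpression sizes:
  T → 6
  π[d](T) → 6
  R → 5
  T → 6
  (R ⋈[b=d] T) → 2
  π[d]((R ⋈[b=d] T)) → 2
  (π[d](T) − π[d]((R ⋈[b=d] T))) → 4

== RESULT ==
d
1
1
3
5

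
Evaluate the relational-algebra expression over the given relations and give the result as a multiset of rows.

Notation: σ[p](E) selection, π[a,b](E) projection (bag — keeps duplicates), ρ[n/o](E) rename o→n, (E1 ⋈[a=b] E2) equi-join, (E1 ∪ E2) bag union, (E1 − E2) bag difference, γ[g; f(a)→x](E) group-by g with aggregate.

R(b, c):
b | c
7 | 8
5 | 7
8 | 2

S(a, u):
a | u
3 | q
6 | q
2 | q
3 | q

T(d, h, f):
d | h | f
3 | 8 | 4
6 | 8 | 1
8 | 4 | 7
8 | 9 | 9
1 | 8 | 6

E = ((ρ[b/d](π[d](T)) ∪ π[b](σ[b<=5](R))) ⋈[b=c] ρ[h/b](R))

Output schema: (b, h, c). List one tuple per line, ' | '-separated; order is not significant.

Subexpression sizes:
  T → 5
  π[d](T) → 5
  ρ[b/d](π[d](T)) → 5
  R → 3
  σ[b<=5](R) → 1
  π[b](σ[b<=5](R)) → 1
  (ρ[b/d](π[d](T)) ∪ π[b](σ[b<=5](R))) → 6
  R → 3
  ρ[h/b](R) → 3
  ((ρ[b/d](π[d](T)) ∪ π[b](σ[b<=5](R))) ⋈[b=c] ρ[h/b](R)) → 2

== RESULT ==
b | h | c
8 | 7 | 8
8 | 7 | 8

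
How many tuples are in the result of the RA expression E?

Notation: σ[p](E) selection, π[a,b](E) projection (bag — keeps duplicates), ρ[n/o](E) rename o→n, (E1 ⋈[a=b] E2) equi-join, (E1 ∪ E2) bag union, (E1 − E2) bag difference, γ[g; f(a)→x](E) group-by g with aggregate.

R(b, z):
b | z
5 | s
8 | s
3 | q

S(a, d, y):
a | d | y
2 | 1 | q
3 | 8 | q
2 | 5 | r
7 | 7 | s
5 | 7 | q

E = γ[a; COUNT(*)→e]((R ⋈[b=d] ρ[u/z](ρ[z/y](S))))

Subexpression sizes:
  R → 3
  S → 5
  ρ[z/y](S) → 5
  ρ[u/z](ρ[z/y](S)) → 5
  (R ⋈[b=d] ρ[u/z](ρ[z/y](S))) → 2
  γ[a; COUNT(*)→e]((R ⋈[b=d] ρ[u/z](ρ[z/y](S)))) → 2

|E| = 2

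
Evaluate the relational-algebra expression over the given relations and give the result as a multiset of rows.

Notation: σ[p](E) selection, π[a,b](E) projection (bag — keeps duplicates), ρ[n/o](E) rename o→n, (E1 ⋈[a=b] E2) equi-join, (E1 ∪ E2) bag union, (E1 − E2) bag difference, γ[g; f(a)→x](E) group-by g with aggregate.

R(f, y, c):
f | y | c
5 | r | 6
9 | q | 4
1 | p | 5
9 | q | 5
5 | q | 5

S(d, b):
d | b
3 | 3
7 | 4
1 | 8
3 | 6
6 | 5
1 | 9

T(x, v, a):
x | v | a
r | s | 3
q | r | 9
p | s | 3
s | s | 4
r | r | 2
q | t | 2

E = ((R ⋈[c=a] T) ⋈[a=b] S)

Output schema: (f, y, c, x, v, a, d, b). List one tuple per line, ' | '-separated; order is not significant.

Stepwise |·|:
  R → 5
  T → 6
  (R ⋈[c=a] T) → 1
  S → 6
  ((R ⋈[c=a] T) ⋈[a=b] S) → 1

== RESULT ==
f | y | c | x | v | a | d | b
9 | q | 4 | s | s | 4 | 7 | 4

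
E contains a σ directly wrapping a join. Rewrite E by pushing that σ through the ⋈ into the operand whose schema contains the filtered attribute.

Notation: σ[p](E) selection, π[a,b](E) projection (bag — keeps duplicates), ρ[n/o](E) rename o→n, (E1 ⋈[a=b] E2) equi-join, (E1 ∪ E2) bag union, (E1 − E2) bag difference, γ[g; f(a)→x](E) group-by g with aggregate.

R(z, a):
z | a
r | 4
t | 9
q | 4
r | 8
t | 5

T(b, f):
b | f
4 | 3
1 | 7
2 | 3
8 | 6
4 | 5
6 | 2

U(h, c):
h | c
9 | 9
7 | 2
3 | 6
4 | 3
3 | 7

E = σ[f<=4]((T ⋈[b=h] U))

σ filters on f, owned by the left side.
E' = (σ[f<=4](T) ⋈[b=h] U)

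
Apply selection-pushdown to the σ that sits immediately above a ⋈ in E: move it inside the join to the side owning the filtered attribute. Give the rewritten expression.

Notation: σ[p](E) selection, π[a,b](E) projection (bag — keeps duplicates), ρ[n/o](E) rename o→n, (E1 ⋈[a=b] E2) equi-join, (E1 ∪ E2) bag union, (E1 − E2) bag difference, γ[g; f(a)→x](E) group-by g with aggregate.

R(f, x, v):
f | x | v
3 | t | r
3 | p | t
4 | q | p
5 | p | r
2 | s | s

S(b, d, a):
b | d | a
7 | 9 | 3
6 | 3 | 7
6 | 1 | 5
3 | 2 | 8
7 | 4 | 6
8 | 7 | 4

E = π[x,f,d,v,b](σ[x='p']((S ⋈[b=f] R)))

σ filters on x, owned by the right side.
E' = π[x,f,d,v,b]((S ⋈[b=f] σ[x='p'](R)))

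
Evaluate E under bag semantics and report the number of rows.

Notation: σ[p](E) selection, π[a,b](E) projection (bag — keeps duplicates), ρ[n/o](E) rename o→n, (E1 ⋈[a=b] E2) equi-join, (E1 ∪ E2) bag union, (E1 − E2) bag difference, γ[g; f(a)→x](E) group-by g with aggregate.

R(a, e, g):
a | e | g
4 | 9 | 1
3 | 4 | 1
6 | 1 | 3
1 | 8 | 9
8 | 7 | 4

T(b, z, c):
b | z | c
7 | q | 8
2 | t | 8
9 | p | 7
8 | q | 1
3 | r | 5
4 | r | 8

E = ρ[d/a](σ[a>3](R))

Row counts bottom-up:
  R → 5
  σ[a>3](R) → 3
  ρ[d/a](σ[a>3](R)) → 3

|E| = 3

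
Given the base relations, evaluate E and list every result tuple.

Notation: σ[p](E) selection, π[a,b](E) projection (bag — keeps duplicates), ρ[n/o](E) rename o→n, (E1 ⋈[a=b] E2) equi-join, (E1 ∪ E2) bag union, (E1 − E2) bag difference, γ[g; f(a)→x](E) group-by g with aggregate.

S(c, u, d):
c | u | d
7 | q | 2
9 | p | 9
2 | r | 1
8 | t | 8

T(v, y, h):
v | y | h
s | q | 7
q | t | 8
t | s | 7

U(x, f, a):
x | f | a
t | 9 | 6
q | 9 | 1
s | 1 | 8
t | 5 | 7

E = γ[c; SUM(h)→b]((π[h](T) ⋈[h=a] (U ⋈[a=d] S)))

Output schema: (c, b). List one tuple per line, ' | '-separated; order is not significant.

Stepwise |·|:
  T → 3
  π[h](T) → 3
  U → 4
  S → 4
  (U ⋈[a=d] S) → 2
  (π[h](T) ⋈[h=a] (U ⋈[a=d] S)) → 1
  γ[c; SUM(h)→b]((π[h](T) ⋈[h=a] (U ⋈[a=d] S))) → 1

== RESULT ==
c | b
8 | 8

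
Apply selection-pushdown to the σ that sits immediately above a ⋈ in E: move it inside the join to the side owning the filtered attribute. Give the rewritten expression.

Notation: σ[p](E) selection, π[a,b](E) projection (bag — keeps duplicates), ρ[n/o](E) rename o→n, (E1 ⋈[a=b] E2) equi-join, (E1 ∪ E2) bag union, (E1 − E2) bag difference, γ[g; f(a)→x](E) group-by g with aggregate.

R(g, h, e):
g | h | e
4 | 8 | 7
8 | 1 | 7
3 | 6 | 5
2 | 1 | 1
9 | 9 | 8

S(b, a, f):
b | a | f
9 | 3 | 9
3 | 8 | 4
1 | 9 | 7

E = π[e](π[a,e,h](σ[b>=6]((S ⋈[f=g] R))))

σ filters on b, owned by the left side.
E' = π[e](π[a,e,h]((σ[b>=6](S) ⋈[f=g] R)))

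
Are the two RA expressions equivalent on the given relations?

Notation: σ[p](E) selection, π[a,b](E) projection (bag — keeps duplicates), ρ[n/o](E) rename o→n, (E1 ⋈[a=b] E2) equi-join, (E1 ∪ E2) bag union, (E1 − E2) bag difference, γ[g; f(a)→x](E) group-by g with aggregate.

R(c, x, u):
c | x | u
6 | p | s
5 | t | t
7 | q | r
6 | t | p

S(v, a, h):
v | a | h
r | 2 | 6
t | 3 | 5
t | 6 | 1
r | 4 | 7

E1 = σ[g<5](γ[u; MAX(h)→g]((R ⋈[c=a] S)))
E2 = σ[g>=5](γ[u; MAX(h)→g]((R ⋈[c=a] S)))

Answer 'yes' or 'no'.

E1 subexpression sizes:
  R → 4
  S → 4
  (R ⋈[c=a] S) → 2
  γ[u; MAX(h)→g]((R ⋈[c=a] S)) → 2
  σ[g<5](γ[u; MAX(h)→g]((R ⋈[c=a] S))) → 2
E2 subexpression sizes:
  R → 4
  S → 4
  (R ⋈[c=a] S) → 2
  γ[u; MAX(h)→g]((R ⋈[c=a] S)) → 2
  σ[g>=5](γ[u; MAX(h)→g]((R ⋈[c=a] S))) → 0

E1 result:
u | g
p | 1
s | 1
E2 result:
u | g
(0 rows)
Witness: ('s', 1) appears 1× in E1 but 0× in E2.

no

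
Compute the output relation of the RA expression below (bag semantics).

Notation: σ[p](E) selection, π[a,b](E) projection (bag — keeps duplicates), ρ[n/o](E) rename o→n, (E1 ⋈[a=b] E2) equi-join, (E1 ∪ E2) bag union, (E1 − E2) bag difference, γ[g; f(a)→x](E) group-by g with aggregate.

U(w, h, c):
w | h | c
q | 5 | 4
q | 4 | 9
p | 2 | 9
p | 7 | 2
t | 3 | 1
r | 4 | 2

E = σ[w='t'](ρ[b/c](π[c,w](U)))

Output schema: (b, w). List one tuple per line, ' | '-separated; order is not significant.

Row counts bottom-up:
  U → 6
  π[c,w](U) → 6
  ρ[b/c](π[c,w](U)) → 6
  σ[w='t'](ρ[b/c](π[c,w](U))) → 1

== RESULT ==
b | w
1 | t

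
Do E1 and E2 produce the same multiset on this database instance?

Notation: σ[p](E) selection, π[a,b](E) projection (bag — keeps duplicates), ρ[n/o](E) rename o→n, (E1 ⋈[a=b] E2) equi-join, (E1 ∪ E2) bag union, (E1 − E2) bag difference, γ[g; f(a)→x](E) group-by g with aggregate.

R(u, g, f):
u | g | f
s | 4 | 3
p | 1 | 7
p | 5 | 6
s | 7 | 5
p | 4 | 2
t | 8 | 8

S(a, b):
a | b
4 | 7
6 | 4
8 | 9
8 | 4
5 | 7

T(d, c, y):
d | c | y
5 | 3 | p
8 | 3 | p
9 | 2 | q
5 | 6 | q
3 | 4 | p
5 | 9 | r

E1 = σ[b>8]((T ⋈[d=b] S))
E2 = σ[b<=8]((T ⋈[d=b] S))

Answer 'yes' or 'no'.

E1 subexpression sizes:
  T → 6
  S → 5
  (T ⋈[d=b] S) → 1
  σ[b>8]((T ⋈[d=b] S)) → 1
E2 subexpression sizes:
  T → 6
  S → 5
  (T ⋈[d=b] S) → 1
  σ[b<=8]((T ⋈[d=b] S)) → 0

E1 result:
d | c | y | a | b
9 | 2 | q | 8 | 9
E2 result:
d | c | y | a | b
(0 rows)
Witness: (9, 2, 'q', 8, 9) appears 1× in E1 but 0× in E2.

no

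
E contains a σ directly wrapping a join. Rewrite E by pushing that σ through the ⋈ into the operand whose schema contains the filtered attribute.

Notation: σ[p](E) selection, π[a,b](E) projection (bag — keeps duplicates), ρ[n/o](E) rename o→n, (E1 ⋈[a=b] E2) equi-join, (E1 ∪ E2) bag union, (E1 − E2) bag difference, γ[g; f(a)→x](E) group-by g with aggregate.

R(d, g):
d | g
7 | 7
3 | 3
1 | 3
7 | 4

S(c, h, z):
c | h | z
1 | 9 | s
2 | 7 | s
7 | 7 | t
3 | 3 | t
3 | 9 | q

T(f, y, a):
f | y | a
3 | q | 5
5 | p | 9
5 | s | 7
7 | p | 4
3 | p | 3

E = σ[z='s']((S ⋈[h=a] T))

σ filters on z, owned by the left side.
E' = (σ[z='s'](S) ⋈[h=a] T)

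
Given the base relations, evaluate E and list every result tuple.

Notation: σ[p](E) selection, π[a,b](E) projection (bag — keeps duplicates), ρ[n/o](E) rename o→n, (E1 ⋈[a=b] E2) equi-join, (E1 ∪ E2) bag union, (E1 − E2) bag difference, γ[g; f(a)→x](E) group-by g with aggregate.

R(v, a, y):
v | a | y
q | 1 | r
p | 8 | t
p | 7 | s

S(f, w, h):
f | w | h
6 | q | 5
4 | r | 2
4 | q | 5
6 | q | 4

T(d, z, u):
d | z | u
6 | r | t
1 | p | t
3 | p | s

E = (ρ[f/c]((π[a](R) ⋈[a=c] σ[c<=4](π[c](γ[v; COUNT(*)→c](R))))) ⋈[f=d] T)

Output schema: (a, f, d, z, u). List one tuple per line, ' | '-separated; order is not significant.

Subexpression sizes:
  R → 3
  π[a](R) → 3
  R → 3
  γ[v; COUNT(*)→c](R) → 2
  π[c](γ[v; COUNT(*)→c](R)) → 2
  σ[c<=4](π[c](γ[v; COUNT(*)→c](R))) → 2
  (π[a](R) ⋈[a=c] σ[c<=4](π[c](γ[v; COUNT(*)→c](R)))) → 1
  ρ[f/c]((π[a](R) ⋈[a=c] σ[c<=4](π[c](γ[v; COUNT(*)→c](R))))) → 1
  T → 3
  (ρ[f/c]((π[a](R) ⋈[a=c] σ[c<=4](π[c](γ[v; COUNT(*)→c](R))))) ⋈[f=d] T) → 1

== RESULT ==
a | f | d | z | u
1 | 1 | 1 | p | t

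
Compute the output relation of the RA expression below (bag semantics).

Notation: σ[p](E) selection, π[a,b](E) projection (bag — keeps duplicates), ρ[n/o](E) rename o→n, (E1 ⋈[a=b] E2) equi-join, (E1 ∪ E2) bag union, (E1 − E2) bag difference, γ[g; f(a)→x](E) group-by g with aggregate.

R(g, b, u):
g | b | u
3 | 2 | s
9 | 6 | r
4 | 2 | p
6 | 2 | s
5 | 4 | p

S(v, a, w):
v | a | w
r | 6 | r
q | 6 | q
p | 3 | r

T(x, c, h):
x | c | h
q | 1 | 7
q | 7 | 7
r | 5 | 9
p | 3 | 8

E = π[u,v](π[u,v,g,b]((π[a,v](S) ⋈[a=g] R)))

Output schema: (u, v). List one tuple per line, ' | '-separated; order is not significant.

Subexpression sizes:
  S → 3
  π[a,v](S) → 3
  R → 5
  (π[a,v](S) ⋈[a=g] R) → 3
  π[u,v,g,b]((π[a,v](S) ⋈[a=g] R)) → 3
  π[u,v](π[u,v,g,b]((π[a,v](S) ⋈[a=g] R))) → 3

== RESULT ==
u | v
s | p
s | q
s | r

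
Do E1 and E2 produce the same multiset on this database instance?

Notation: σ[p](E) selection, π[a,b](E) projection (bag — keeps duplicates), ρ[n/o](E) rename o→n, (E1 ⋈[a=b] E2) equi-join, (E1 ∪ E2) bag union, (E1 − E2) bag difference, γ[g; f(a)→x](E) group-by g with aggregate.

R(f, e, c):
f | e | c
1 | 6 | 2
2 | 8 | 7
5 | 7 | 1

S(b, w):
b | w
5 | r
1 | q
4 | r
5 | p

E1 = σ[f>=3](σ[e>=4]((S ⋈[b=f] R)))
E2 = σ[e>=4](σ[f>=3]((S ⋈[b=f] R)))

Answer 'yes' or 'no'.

E1 row counts bottom-up:
  S → 4
  R → 3
  (S ⋈[b=f] R) → 3
  σ[e>=4]((S ⋈[b=f] R)) → 3
  σ[f>=3](σ[e>=4]((S ⋈[b=f] R))) → 2
E2 row counts bottom-up:
  S → 4
  R → 3
  (S ⋈[b=f] R) → 3
  σ[f>=3]((S ⋈[b=f] R)) → 2
  σ[e>=4](σ[f>=3]((S ⋈[b=f] R))) → 2

E1 and E2 produce the same multiset:
b | w | f | e | c
5 | p | 5 | 7 | 1
5 | r | 5 | 7 | 1

yes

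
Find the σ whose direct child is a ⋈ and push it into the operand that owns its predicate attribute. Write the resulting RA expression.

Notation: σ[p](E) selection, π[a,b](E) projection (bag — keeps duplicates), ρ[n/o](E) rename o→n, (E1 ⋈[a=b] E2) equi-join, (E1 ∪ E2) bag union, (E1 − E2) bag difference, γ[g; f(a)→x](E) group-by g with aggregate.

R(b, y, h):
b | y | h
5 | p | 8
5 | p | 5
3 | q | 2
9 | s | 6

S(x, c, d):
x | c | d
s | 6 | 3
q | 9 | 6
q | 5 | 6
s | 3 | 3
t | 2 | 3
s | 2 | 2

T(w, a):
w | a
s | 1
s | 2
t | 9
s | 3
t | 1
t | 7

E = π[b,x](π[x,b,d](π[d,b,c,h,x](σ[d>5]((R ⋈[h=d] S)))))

σ filters on d, owned by the right side.
E' = π[b,x](π[x,b,d](π[d,b,c,h,x]((R ⋈[h=d] σ[d>5](S)))))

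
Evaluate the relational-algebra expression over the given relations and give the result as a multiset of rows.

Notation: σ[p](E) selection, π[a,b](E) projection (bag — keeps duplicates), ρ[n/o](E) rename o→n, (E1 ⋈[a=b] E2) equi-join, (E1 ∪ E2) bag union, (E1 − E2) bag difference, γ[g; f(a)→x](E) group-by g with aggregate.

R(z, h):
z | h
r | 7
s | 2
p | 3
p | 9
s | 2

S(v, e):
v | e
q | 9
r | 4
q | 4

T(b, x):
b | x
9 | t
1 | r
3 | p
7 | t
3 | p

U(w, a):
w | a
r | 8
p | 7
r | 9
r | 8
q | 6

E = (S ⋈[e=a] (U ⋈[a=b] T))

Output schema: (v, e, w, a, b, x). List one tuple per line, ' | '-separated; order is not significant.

Subexpression sizes:
  S → 3
  U → 5
  T → 5
  (U ⋈[a=b] T) → 2
  (S ⋈[e=a] (U ⋈[a=b] T)) → 1

== RESULT ==
v | e | w | a | b | x
q | 9 | r | 9 | 9 | t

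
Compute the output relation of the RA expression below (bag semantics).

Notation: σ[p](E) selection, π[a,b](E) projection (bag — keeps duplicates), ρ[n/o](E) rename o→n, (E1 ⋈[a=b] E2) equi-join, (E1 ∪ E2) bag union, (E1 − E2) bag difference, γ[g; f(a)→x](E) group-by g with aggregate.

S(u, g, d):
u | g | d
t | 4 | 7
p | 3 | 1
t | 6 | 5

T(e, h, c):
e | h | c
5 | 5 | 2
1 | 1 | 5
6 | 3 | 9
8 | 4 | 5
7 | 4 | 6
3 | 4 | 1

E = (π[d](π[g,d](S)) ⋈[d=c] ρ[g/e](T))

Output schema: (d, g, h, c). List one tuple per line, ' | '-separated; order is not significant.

Stepwise |·|:
  S → 3
  π[g,d](S) → 3
  π[d](π[g,d](S)) → 3
  T → 6
  ρ[g/e](T) → 6
  (π[d](π[g,d](S)) ⋈[d=c] ρ[g/e](T)) → 3

== RESULT ==
d | g | h | c
1 | 3 | 4 | 1
5 | 1 | 1 | 5
5 | 8 | 4 | 5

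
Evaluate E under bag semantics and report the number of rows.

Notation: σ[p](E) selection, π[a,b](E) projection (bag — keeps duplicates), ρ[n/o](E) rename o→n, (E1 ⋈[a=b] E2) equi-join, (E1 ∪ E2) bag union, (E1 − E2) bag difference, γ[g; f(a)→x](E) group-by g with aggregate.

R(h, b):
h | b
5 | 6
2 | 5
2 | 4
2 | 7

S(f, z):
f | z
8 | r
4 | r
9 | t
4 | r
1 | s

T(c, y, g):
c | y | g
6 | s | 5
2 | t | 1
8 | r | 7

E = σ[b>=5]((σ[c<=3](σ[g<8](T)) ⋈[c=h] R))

Subexpression sizes:
  T → 3
  σ[g<8](T) → 3
  σ[c<=3](σ[g<8](T)) → 1
  R → 4
  (σ[c<=3](σ[g<8](T)) ⋈[c=h] R) → 3
  σ[b>=5]((σ[c<=3](σ[g<8](T)) ⋈[c=h] R)) → 2

|E| = 2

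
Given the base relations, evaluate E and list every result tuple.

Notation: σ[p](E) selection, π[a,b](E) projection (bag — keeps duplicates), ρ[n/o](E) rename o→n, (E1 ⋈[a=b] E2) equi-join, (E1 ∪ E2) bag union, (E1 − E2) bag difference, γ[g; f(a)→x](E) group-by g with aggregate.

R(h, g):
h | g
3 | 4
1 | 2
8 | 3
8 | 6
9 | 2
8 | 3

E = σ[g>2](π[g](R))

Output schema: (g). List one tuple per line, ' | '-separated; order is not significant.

Row counts bottom-up:
  R → 6
  π[g](R) → 6
  σ[g>2](π[g](R)) → 4

== RESULT ==
g
3
3
4
6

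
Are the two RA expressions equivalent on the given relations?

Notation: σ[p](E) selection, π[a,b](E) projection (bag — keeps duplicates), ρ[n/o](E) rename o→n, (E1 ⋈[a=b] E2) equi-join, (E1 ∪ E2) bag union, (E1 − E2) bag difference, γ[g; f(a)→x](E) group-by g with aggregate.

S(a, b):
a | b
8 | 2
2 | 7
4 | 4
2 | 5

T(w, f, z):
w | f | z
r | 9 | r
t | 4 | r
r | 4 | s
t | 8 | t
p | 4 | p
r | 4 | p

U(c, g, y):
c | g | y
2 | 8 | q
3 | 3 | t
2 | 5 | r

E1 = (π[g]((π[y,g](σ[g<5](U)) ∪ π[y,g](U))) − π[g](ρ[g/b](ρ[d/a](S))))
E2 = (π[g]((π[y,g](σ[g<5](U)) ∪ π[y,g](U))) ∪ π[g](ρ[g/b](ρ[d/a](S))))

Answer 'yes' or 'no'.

E1 stepwise |·|:
  U → 3
  σ[g<5](U) → 1
  π[y,g](σ[g<5](U)) → 1
  U → 3
  π[y,g](U) → 3
  (π[y,g](σ[g<5](U)) ∪ π[y,g](U)) → 4
  π[g]((π[y,g](σ[g<5](U)) ∪ π[y,g](U))) → 4
  S → 4
  ρ[d/a](S) → 4
  ρ[g/b](ρ[d/a](S)) → 4
  π[g](ρ[g/b](ρ[d/a](S))) → 4
  (π[g]((π[y,g](σ[g<5](U)) ∪ π[y,g](U))) − π[g](ρ[g/b](ρ[d/a](S)))) → 3
E2 stepwise |·|:
  U → 3
  σ[g<5](U) → 1
  π[y,g](σ[g<5](U)) → 1
  U → 3
  π[y,g](U) → 3
  (π[y,g](σ[g<5](U)) ∪ π[y,g](U)) → 4
  π[g]((π[y,g](σ[g<5](U)) ∪ π[y,g](U))) → 4
  S → 4
  ρ[d/a](S) → 4
  ρ[g/b](ρ[d/a](S)) → 4
  π[g](ρ[g/b](ρ[d/a](S))) → 4
  (π[g]((π[y,g](σ[g<5](U)) ∪ π[y,g](U))) ∪ π[g](ρ[g/b](ρ[d/a](S)))) → 8

E1 result:
g
3
3
8
E2 result:
g
2
3
3
4
5
5
7
8
Witness: (2,) appears 0× in E1 but 1× in E2.

no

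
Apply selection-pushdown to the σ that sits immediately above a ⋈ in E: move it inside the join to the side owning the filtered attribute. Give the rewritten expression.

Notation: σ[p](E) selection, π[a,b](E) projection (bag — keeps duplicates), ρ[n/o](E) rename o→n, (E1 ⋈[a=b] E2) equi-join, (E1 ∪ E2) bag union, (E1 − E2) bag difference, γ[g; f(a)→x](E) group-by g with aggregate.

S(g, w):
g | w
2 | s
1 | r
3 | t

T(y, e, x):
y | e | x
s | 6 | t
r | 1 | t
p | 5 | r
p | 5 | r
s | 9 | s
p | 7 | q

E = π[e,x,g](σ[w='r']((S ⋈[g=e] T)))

σ filters on w, owned by the left side.
E' = π[e,x,g]((σ[w='r'](S) ⋈[g=e] T))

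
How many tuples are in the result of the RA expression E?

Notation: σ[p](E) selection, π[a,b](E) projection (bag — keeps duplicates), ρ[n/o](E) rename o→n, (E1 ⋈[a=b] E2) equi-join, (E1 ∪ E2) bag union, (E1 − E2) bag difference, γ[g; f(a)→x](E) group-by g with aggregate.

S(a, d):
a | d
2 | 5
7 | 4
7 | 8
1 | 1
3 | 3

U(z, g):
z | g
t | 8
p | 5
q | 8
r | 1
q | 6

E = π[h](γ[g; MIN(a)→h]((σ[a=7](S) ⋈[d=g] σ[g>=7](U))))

Row counts bottom-up:
  S → 5
  σ[a=7](S) → 2
  U → 5
  σ[g>=7](U) → 2
  (σ[a=7](S) ⋈[d=g] σ[g>=7](U)) → 2
  γ[g; MIN(a)→h]((σ[a=7](S) ⋈[d=g] σ[g>=7](U))) → 1
  π[h](γ[g; MIN(a)→h]((σ[a=7](S) ⋈[d=g] σ[g>=7](U)))) → 1

|E| = 1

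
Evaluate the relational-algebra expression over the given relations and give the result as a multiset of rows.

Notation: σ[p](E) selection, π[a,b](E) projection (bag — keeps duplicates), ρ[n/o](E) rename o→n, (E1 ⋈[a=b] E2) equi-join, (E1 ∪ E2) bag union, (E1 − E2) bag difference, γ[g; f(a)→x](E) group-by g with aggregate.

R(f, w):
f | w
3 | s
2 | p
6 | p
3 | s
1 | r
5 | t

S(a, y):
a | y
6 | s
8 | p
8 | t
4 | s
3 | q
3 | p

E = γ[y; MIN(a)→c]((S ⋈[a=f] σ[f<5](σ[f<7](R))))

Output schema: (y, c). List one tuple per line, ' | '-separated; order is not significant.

Stepwise |·|:
  S → 6
  R → 6
  σ[f<7](R) → 6
  σ[f<5](σ[f<7](R)) → 4
  (S ⋈[a=f] σ[f<5](σ[f<7](R))) → 4
  γ[y; MIN(a)→c]((S ⋈[a=f] σ[f<5](σ[f<7](R)))) → 2

== RESULT ==
y | c
p | 3
q | 3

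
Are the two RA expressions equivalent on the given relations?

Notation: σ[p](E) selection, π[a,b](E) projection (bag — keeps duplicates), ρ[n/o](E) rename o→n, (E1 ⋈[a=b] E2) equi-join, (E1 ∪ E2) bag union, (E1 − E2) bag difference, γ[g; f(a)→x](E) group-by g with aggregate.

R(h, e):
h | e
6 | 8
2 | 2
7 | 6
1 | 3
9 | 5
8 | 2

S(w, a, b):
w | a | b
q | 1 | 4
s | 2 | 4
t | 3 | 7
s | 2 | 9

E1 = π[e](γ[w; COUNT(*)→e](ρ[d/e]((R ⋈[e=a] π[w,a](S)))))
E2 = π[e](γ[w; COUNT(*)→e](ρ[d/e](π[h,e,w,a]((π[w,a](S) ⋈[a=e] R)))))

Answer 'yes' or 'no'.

E1 subexpression sizes:
  R → 6
  S → 4
  π[w,a](S) → 4
  (R ⋈[e=a] π[w,a](S)) → 5
  ρ[d/e]((R ⋈[e=a] π[w,a](S))) → 5
  γ[w; COUNT(*)→e](ρ[d/e]((R ⋈[e=a] π[w,a](S)))) → 2
  π[e](γ[w; COUNT(*)→e](ρ[d/e]((R ⋈[e=a] π[w,a](S))))) → 2
E2 subexpression sizes:
  S → 4
  π[w,a](S) → 4
  R → 6
  (π[w,a](S) ⋈[a=e] R) → 5
  π[h,e,w,a]((π[w,a](S) ⋈[a=e] R)) → 5
  ρ[d/e](π[h,e,w,a]((π[w,a](S) ⋈[a=e] R))) → 5
  γ[w; COUNT(*)→e](ρ[d/e](π[h,e,w,a]((π[w,a](S) ⋈[a=e] R)))) → 2
  π[e](γ[w; COUNT(*)→e](ρ[d/e](π[h,e,w,a]((π[w,a](S) ⋈[a=e] R))))) → 2

E1 and E2 produce the same multiset:
e
1
4

yes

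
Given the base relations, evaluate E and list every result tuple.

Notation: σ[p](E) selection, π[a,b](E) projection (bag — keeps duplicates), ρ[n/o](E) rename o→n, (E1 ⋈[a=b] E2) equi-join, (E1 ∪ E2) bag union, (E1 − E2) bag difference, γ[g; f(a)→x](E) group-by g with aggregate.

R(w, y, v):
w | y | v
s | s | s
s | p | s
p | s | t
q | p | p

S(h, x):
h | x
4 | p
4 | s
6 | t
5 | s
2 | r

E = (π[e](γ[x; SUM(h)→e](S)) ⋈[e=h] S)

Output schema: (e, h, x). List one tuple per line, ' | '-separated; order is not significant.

Stepwise |·|:
  S → 5
  γ[x; SUM(h)→e](S) → 4
  π[e](γ[x; SUM(h)→e](S)) → 4
  S → 5
  (π[e](γ[x; SUM(h)→e](S)) ⋈[e=h] S) → 4

== RESULT ==
e | h | x
2 | 2 | r
4 | 4 | p
4 | 4 | s
6 | 6 | t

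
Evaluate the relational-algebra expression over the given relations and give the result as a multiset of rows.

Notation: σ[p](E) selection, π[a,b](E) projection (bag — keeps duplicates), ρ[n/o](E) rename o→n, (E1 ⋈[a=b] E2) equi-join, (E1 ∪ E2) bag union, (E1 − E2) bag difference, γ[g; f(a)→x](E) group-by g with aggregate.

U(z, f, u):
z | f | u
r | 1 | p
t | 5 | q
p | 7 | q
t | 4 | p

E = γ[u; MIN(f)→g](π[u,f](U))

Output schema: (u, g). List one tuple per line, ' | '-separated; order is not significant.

Row counts bottom-up:
  U → 4
  π[u,f](U) → 4
  γ[u; MIN(f)→g](π[u,f](U)) → 2

== RESULT ==
u | g
p | 1
q | 5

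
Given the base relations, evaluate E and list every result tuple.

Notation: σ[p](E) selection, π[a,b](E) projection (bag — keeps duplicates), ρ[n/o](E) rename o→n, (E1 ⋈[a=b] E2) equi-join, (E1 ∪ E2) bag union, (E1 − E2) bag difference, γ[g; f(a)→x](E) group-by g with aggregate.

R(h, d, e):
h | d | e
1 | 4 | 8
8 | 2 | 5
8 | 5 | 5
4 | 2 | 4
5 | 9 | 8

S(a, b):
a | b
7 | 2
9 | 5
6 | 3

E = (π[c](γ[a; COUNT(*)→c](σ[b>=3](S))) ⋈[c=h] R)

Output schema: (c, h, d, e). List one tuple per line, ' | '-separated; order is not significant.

Per-node cardinality:
  S → 3
  σ[b>=3](S) → 2
  γ[a; COUNT(*)→c](σ[b>=3](S)) → 2
  π[c](γ[a; COUNT(*)→c](σ[b>=3](S))) → 2
  R → 5
  (π[c](γ[a; COUNT(*)→c](σ[b>=3](S))) ⋈[c=h] R) → 2

== RESULT ==
c | h | d | e
1 | 1 | 4 | 8
1 | 1 | 4 | 8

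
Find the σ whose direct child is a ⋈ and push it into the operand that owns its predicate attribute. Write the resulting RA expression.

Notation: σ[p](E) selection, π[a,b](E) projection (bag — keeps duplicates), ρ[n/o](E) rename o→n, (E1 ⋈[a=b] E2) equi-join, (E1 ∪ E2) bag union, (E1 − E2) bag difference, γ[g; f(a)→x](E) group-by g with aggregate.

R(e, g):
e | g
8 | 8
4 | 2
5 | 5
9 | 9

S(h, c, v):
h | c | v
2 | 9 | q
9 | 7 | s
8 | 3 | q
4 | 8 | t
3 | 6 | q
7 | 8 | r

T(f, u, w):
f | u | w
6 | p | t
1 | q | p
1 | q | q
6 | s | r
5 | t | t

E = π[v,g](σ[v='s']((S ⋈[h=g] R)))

σ filters on v, owned by the left side.
E' = π[v,g]((σ[v='s'](S) ⋈[h=g] R))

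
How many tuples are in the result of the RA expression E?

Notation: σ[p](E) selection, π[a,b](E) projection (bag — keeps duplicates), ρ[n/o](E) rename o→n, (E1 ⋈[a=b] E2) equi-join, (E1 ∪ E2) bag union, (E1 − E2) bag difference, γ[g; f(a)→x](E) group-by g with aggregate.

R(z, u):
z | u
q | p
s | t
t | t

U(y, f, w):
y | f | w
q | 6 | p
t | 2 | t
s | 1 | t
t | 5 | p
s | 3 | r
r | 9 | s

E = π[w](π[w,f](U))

Subexpression sizes:
  U → 6
  π[w,f](U) → 6
  π[w](π[w,f](U)) → 6

|E| = 6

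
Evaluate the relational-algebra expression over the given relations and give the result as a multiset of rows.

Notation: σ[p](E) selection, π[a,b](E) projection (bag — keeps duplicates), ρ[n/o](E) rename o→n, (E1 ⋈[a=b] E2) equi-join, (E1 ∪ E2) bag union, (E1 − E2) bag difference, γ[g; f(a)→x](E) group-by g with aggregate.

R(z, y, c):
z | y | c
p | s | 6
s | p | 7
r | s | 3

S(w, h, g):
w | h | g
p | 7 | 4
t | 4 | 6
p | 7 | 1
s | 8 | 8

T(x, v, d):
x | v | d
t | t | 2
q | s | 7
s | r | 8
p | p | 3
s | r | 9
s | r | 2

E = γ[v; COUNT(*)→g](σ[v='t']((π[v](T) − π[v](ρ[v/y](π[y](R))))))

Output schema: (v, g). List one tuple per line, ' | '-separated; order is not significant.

Stepwise |·|:
  T → 6
  π[v](T) → 6
  R → 3
  π[y](R) → 3
  ρ[v/y](π[y](R)) → 3
  π[v](ρ[v/y](π[y](R))) → 3
  (π[v](T) − π[v](ρ[v/y](π[y](R)))) → 4
  σ[v='t']((π[v](T) − π[v](ρ[v/y](π[y](R))))) → 1
  γ[v; COUNT(*)→g](σ[v='t']((π[v](T) − π[v](ρ[v/y](π[y](R)))))) → 1

== RESULT ==
v | g
t | 1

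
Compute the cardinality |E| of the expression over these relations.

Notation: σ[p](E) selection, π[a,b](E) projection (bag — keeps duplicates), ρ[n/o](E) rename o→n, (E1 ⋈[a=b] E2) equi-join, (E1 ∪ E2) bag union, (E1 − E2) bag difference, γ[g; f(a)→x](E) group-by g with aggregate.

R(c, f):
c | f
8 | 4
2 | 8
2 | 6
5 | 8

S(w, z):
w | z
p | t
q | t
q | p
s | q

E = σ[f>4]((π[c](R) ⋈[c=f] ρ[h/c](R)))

Row counts bottom-up:
  R → 4
  π[c](R) → 4
  R → 4
  ρ[h/c](R) → 4
  (π[c](R) ⋈[c=f] ρ[h/c](R)) → 2
  σ[f>4]((π[c](R) ⋈[c=f] ρ[h/c](R))) → 2

|E| = 2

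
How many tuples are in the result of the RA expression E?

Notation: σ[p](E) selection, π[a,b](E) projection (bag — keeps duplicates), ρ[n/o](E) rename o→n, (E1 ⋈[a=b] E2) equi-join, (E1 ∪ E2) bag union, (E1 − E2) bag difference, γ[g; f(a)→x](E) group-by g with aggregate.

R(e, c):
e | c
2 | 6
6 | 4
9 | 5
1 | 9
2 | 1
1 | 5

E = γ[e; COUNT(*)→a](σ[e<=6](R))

Per-node cardinality:
  R → 6
  σ[e<=6](R) → 5
  γ[e; COUNT(*)→a](σ[e<=6](R)) → 3

|E| = 3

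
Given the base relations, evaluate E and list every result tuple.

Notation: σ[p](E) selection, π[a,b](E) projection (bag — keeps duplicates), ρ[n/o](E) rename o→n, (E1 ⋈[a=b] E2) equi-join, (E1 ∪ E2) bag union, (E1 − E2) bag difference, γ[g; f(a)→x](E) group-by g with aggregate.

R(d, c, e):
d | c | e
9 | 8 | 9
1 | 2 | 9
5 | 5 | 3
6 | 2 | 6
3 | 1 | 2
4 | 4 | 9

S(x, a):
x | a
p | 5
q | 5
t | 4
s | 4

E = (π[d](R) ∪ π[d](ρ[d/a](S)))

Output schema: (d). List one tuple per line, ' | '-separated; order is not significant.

Stepwise |·|:
  R → 6
  π[d](R) → 6
  S → 4
  ρ[d/a](S) → 4
  π[d](ρ[d/a](S)) → 4
  (π[d](R) ∪ π[d](ρ[d/a](S))) → 10

== RESULT ==
d
1
3
4
4
4
5
5
5
6
9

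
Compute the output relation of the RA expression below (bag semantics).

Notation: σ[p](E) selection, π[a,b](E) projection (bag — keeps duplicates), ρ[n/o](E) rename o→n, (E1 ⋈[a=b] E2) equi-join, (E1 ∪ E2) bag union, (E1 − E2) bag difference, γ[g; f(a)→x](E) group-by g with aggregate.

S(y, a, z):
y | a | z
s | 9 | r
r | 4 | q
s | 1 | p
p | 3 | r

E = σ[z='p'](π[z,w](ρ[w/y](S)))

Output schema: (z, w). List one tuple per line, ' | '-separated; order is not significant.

Per-node cardinality:
  S → 4
  ρ[w/y](S) → 4
  π[z,w](ρ[w/y](S)) → 4
  σ[z='p'](π[z,w](ρ[w/y](S))) → 1

== RESULT ==
z | w
p | s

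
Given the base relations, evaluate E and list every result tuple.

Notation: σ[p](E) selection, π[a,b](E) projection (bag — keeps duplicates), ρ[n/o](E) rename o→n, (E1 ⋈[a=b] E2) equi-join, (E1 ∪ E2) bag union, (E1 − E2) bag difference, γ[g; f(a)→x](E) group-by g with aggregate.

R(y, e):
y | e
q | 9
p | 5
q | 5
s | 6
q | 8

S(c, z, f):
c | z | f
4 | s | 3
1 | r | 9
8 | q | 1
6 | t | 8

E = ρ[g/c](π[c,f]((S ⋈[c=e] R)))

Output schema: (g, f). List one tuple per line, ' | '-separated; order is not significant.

Per-node cardinality:
  S → 4
  R → 5
  (S ⋈[c=e] R) → 2
  π[c,f]((S ⋈[c=e] R)) → 2
  ρ[g/c](π[c,f]((S ⋈[c=e] R))) → 2

== RESULT ==
g | f
6 | 8
8 | 1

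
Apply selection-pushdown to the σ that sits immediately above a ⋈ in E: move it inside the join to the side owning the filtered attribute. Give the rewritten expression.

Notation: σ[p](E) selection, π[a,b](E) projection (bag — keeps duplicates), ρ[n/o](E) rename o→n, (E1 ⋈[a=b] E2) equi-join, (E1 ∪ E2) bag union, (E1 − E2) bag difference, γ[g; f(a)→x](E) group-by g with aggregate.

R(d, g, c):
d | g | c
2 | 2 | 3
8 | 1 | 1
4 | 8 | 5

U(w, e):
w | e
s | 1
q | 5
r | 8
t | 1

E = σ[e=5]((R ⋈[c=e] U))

σ filters on e, owned by the right side.
E' = (R ⋈[c=e] σ[e=5](U))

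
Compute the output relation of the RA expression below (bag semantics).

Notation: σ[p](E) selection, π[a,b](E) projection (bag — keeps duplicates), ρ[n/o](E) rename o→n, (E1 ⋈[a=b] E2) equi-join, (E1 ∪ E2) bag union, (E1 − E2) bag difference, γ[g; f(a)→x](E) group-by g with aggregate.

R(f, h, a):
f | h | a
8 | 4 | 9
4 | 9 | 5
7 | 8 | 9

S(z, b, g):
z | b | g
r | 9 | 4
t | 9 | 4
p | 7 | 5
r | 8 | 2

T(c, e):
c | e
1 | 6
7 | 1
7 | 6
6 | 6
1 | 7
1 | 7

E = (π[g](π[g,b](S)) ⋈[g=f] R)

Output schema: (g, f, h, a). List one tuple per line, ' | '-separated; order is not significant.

Per-node cardinality:
  S → 4
  π[g,b](S) → 4
  π[g](π[g,b](S)) → 4
  R → 3
  (π[g](π[g,b](S)) ⋈[g=f] R) → 2

== RESULT ==
g | f | h | a
4 | 4 | 9 | 5
4 | 4 | 9 | 5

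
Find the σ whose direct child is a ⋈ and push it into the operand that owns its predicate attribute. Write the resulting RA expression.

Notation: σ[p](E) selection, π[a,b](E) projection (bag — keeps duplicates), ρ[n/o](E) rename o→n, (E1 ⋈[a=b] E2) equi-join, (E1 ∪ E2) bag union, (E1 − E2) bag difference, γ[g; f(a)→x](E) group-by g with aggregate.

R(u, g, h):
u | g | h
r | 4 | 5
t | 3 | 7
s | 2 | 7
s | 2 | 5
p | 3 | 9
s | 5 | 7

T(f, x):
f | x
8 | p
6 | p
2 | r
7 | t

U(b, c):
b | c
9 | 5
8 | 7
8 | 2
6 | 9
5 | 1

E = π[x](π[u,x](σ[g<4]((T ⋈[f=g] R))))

σ filters on g, owned by the right side.
E' = π[x](π[u,x]((T ⋈[f=g] σ[g<4](R))))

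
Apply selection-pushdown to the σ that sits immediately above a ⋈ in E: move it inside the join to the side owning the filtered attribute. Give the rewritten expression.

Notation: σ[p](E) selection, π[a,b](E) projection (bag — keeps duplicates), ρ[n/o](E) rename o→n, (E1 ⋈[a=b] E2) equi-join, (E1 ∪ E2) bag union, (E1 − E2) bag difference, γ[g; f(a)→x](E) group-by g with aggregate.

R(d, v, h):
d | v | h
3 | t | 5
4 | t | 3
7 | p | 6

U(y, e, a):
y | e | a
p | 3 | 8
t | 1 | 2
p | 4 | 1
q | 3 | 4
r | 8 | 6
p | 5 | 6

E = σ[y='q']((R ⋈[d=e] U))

σ filters on y, owned by the right side.
E' = (R ⋈[d=e] σ[y='q'](U))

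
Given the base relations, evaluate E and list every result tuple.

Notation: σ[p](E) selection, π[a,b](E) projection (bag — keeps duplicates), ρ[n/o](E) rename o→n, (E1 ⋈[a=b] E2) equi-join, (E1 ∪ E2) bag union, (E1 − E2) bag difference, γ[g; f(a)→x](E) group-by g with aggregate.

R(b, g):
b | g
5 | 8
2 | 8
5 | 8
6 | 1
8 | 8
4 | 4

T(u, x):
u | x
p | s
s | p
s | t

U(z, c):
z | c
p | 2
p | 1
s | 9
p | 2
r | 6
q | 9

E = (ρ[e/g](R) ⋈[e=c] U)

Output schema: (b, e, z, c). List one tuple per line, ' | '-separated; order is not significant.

Stepwise |·|:
  R → 6
  ρ[e/g](R) → 6
  U → 6
  (ρ[e/g](R) ⋈[e=c] U) → 1

== RESULT ==
b | e | z | c
6 | 1 | p | 1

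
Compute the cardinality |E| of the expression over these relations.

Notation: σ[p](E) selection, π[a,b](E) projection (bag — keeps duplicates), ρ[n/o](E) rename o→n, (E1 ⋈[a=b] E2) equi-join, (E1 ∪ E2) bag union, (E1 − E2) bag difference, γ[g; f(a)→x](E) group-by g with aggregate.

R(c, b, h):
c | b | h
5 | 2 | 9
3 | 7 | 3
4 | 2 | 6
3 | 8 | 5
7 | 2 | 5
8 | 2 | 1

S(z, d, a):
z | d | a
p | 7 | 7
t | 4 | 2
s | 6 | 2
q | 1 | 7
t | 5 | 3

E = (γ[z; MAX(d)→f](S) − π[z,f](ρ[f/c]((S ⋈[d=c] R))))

Per-node cardinality:
  S → 5
  γ[z; MAX(d)→f](S) → 4
  S → 5
  R → 6
  (S ⋈[d=c] R) → 3
  ρ[f/c]((S ⋈[d=c] R)) → 3
  π[z,f](ρ[f/c]((S ⋈[d=c] R))) → 3
  (γ[z; MAX(d)→f](S) − π[z,f](ρ[f/c]((S ⋈[d=c] R)))) → 2

|E| = 2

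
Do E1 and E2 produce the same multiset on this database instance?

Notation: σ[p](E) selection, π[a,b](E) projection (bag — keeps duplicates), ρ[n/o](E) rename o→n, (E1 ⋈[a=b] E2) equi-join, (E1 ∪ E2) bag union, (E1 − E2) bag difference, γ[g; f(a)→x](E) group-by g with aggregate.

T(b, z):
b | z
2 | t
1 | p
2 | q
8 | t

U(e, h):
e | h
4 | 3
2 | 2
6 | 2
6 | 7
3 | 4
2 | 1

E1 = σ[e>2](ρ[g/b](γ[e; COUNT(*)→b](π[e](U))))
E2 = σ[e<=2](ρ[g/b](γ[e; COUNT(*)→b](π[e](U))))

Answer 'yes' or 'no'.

E1 per-node cardinality:
  U → 6
  π[e](U) → 6
  γ[e; COUNT(*)→b](π[e](U)) → 4
  ρ[g/b](γ[e; COUNT(*)→b](π[e](U))) → 4
  σ[e>2](ρ[g/b](γ[e; COUNT(*)→b](π[e](U)))) → 3
E2 per-node cardinality:
  U → 6
  π[e](U) → 6
  γ[e; COUNT(*)→b](π[e](U)) → 4
  ρ[g/b](γ[e; COUNT(*)→b](π[e](U))) → 4
  σ[e<=2](ρ[g/b](γ[e; COUNT(*)→b](π[e](U)))) → 1

E1 result:
e | g
3 | 1
4 | 1
6 | 2
E2 result:
e | g
2 | 2
Witness: (3, 1) appears 1× in E1 but 0× in E2.

no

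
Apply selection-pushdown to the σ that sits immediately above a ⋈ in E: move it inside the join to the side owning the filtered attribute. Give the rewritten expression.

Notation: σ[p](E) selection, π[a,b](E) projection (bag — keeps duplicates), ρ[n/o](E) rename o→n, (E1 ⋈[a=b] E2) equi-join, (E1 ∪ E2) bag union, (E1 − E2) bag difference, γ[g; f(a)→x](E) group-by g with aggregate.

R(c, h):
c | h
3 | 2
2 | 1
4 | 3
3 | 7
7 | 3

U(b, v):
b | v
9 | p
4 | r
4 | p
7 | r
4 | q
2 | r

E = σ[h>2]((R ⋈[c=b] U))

σ filters on h, owned by the left side.
E' = (σ[h>2](R) ⋈[c=b] U)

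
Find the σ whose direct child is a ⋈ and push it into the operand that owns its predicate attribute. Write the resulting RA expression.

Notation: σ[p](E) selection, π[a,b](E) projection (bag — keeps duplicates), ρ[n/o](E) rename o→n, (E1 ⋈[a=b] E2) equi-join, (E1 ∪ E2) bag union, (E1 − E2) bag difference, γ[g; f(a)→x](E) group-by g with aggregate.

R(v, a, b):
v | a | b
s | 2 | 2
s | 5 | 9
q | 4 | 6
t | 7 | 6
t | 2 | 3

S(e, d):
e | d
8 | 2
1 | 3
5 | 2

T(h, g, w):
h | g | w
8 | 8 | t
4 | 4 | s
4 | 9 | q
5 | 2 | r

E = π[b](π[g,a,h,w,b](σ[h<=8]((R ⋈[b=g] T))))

σ filters on h, owned by the right side.
E' = π[b](π[g,a,h,w,b]((R ⋈[b=g] σ[h<=8](T))))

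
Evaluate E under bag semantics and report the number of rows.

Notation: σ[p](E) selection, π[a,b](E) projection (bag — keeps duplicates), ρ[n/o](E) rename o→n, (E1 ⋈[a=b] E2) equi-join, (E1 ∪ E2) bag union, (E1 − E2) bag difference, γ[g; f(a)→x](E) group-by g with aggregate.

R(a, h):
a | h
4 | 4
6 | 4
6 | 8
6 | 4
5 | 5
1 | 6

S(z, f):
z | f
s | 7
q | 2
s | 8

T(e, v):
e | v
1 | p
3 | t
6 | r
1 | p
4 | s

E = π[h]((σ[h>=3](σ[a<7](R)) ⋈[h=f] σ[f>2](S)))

Row counts bottom-up:
  R → 6
  σ[a<7](R) → 6
  σ[h>=3](σ[a<7](R)) → 6
  S → 3
  σ[f>2](S) → 2
  (σ[h>=3](σ[a<7](R)) ⋈[h=f] σ[f>2](S)) → 1
  π[h]((σ[h>=3](σ[a<7](R)) ⋈[h=f] σ[f>2](S))) → 1

|E| = 1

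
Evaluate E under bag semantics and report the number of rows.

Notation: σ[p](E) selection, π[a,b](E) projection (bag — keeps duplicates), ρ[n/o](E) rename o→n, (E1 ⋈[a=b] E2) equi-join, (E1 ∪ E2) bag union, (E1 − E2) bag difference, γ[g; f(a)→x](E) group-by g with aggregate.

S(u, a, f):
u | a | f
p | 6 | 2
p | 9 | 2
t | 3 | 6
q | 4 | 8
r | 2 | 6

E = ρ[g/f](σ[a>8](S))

Stepwise |·|:
  S → 5
  σ[a>8](S) → 1
  ρ[g/f](σ[a>8](S)) → 1

|E| = 1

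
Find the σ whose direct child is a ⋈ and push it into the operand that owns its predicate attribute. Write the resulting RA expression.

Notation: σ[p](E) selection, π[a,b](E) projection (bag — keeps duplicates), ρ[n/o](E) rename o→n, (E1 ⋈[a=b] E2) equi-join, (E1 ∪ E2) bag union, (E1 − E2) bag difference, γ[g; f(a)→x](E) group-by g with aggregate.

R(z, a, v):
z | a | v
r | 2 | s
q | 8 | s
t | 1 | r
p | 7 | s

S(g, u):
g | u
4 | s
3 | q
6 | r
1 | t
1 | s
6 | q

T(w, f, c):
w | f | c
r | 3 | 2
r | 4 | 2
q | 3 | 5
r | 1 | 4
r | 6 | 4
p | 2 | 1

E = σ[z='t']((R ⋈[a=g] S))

σ filters on z, owned by the left side.
E' = (σ[z='t'](R) ⋈[a=g] S)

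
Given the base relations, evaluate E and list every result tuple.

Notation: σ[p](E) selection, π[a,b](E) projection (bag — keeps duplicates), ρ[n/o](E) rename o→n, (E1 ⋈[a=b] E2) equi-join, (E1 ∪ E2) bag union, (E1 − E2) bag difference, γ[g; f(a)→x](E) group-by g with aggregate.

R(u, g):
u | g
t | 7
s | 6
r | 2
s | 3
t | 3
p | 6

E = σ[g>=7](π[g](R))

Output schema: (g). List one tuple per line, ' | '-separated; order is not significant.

Row counts bottom-up:
  R → 6
  π[g](R) → 6
  σ[g>=7](π[g](R)) → 1

== RESULT ==
g
7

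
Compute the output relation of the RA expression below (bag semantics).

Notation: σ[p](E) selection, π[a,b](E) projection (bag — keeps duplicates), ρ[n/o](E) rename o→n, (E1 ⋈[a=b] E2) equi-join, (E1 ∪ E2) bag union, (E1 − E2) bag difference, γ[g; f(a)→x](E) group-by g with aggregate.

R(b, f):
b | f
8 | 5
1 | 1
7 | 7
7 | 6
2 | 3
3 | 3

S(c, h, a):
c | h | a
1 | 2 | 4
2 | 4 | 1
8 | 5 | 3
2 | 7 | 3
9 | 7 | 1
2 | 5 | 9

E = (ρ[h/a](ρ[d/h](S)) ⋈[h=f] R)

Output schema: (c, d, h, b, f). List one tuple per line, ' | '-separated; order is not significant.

Per-node cardinality:
  S → 6
  ρ[d/h](S) → 6
  ρ[h/a](ρ[d/h](S)) → 6
  R → 6
  (ρ[h/a](ρ[d/h](S)) ⋈[h=f] R) → 6

== RESULT ==
c | d | h | b | f
2 | 4 | 1 | 1 | 1
2 | 7 | 3 | 2 | 3
2 | 7 | 3 | 3 | 3
8 | 5 | 3 | 2 | 3
8 | 5 | 3 | 3 | 3
9 | 7 | 1 | 1 | 1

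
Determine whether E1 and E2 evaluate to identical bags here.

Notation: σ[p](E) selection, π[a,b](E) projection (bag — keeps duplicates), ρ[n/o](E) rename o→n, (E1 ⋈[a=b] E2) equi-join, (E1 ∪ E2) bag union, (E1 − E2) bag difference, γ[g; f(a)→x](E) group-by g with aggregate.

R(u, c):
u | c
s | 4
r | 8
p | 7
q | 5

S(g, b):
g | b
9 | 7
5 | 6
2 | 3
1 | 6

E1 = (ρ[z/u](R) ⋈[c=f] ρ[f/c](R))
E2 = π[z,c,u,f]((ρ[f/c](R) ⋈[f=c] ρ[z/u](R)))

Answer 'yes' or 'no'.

E1 subexpression sizes:
  R → 4
  ρ[z/u](R) → 4
  R → 4
  ρ[f/c](R) → 4
  (ρ[z/u](R) ⋈[c=f] ρ[f/c](R)) → 4
E2 subexpression sizes:
  R → 4
  ρ[f/c](R) → 4
  R → 4
  ρ[z/u](R) → 4
  (ρ[f/c](R) ⋈[f=c] ρ[z/u](R)) → 4
  π[z,c,u,f]((ρ[f/c](R) ⋈[f=c] ρ[z/u](R))) → 4

E1 and E2 produce the same multiset:
z | c | u | f
p | 7 | p | 7
q | 5 | q | 5
r | 8 | r | 8
s | 4 | s | 4

yes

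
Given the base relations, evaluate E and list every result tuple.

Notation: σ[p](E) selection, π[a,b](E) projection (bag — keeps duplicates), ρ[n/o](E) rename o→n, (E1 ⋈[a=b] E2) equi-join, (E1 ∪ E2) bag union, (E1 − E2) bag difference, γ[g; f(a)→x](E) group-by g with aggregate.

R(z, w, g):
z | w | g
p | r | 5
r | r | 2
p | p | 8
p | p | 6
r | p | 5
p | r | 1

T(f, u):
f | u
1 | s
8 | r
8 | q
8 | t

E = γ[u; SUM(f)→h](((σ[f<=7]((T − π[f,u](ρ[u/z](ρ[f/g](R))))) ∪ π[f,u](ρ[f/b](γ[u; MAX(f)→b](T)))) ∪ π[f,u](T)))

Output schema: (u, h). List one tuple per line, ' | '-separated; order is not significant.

Row counts bottom-up:
  T → 4
  R → 6
  ρ[f/g](R) → 6
  ρ[u/z](ρ[f/g](R)) → 6
  π[f,u](ρ[u/z](ρ[f/g](R))) → 6
  (T − π[f,u](ρ[u/z](ρ[f/g](R)))) → 4
  σ[f<=7]((T − π[f,u](ρ[u/z](ρ[f/g](R))))) → 1
  T → 4
  γ[u; MAX(f)→b](T) → 4
  ρ[f/b](γ[u; MAX(f)→b](T)) → 4
  π[f,u](ρ[f/b](γ[u; MAX(f)→b](T))) → 4
  (σ[f<=7]((T − π[f,u](ρ[u/z](ρ[f/g](R))))) ∪ π[f,u](ρ[f/b](γ[u; MAX(f)→b](T)))) → 5
  T → 4
  π[f,u](T) → 4
  ((σ[f<=7]((T − π[f,u](ρ[u/z](ρ[f/g](R))))) ∪ π[f,u](ρ[f/b](γ[u; MAX(f)→b](T)))) ∪ π[f,u](T)) → 9
  γ[u; SUM(f)→h](((σ[f<=7]((T − π[f,u](ρ[u/z](ρ[f/g](R))))) ∪ π[f,u](ρ[f/b](γ[u; MAX(f)→b](T)))) ∪ π[f,u](T))) → 4

== RESULT ==
u | h
q | 16
r | 16
s | 3
t | 16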